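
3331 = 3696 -365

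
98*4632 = 453936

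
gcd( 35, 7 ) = 7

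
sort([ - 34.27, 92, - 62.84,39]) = [ - 62.84, - 34.27,39 , 92]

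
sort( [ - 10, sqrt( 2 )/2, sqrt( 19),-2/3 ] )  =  [ - 10,  -  2/3, sqrt(2 ) /2,sqrt( 19 )] 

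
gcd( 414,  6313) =1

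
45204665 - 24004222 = 21200443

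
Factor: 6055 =5^1*7^1 * 173^1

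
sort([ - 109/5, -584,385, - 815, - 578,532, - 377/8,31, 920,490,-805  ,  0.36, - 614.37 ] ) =[ - 815, - 805, - 614.37,-584,-578,-377/8, - 109/5 , 0.36,31,385,490,532,920 ]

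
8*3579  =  28632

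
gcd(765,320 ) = 5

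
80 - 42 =38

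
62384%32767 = 29617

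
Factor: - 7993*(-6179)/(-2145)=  - 3^ ( - 1) *5^ ( - 1)*  11^( - 1)*13^(-1)*37^1 * 167^1 * 7993^1= -49388747/2145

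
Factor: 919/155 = 5^( - 1)*31^( - 1)*919^1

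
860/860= 1 = 1.00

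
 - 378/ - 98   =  3 +6/7 = 3.86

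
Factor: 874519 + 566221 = 2^2*5^1*7^1*41^1*251^1 =1440740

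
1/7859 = 1/7859=0.00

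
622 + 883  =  1505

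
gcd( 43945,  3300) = 55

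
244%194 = 50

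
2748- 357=2391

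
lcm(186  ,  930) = 930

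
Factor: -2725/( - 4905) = 3^( - 2) *5^1 = 5/9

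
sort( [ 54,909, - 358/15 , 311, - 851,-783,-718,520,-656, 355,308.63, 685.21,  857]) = [  -  851,-783, - 718, - 656, - 358/15,54,308.63, 311,355,520, 685.21, 857, 909 ]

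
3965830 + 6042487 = 10008317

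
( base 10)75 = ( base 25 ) 30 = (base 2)1001011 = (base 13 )5A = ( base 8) 113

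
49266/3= 16422=16422.00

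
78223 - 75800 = 2423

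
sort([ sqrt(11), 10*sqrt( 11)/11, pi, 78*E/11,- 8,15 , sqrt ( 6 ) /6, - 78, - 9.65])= [ - 78, -9.65, - 8, sqrt( 6)/6,  10*sqrt( 11 ) /11, pi,sqrt( 11 ),15, 78*E/11] 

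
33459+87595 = 121054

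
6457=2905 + 3552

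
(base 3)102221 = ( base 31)ac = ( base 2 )101000010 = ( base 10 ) 322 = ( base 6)1254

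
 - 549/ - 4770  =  61/530 =0.12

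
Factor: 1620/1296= 5/4  =  2^(-2 )*5^1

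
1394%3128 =1394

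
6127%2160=1807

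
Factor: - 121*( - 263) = 11^2*263^1 = 31823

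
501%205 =91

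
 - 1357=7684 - 9041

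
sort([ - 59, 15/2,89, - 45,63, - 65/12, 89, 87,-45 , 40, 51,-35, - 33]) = [ - 59, - 45, - 45,  -  35  , - 33,-65/12, 15/2 , 40 , 51, 63,87,89, 89 ] 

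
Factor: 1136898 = 2^1*3^2*7^2 * 1289^1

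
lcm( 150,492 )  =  12300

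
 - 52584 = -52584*1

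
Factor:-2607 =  - 3^1 * 11^1*79^1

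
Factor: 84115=5^1* 16823^1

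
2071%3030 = 2071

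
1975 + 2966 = 4941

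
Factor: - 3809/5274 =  - 2^( - 1)*3^(-2 )*13^1=-13/18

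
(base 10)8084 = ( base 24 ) E0K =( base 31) 8CO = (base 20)1044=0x1F94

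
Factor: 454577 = 454577^1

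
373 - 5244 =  - 4871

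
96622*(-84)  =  -8116248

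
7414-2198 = 5216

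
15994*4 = 63976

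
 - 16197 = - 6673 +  - 9524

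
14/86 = 7/43=0.16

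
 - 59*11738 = -692542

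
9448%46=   18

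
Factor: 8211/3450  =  2^( - 1 )*5^( - 2 )*7^1*17^1= 119/50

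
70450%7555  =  2455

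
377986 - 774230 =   -  396244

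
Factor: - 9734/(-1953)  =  314/63 =2^1*3^( - 2)*7^ ( - 1)*157^1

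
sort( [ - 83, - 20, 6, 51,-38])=[  -  83 ,-38, - 20,  6,51]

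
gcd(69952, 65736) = 8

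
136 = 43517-43381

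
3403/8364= 83/204=0.41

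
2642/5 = 528 + 2/5 = 528.40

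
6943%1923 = 1174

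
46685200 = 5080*9190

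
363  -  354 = 9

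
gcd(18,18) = 18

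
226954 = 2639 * 86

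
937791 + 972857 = 1910648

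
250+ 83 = 333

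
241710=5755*42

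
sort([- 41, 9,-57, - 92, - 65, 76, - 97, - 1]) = [ - 97, - 92, - 65, - 57,  -  41, - 1,9,76]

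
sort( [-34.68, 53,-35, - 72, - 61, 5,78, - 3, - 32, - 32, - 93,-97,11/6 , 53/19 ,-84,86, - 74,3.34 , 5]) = [-97, - 93,  -  84, - 74, - 72, - 61, - 35, - 34.68, - 32 ,  -  32, - 3,11/6, 53/19,  3.34,5,5 , 53,78,86]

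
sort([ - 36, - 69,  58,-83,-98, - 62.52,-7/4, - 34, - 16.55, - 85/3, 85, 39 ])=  [ - 98,-83, - 69, - 62.52, -36, - 34, - 85/3, - 16.55, - 7/4,39, 58,85 ]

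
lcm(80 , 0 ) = 0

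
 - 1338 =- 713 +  - 625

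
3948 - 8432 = -4484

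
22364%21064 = 1300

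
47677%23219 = 1239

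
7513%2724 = 2065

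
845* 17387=14692015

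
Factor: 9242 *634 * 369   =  2^2*3^2*41^1*317^1*4621^1 = 2162128932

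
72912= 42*1736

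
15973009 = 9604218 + 6368791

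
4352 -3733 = 619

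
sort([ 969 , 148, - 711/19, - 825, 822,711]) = [-825, - 711/19 , 148,  711, 822,  969]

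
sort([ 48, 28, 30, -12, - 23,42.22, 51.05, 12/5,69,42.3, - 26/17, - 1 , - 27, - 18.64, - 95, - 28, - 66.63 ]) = [ - 95, - 66.63, - 28, - 27, - 23, - 18.64,- 12, - 26/17,-1,12/5, 28, 30,42.22, 42.3, 48, 51.05,69] 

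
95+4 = 99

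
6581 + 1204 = 7785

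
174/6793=174/6793 = 0.03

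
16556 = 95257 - 78701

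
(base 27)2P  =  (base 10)79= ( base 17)4b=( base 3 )2221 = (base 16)4f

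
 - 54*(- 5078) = 274212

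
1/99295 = 1/99295 = 0.00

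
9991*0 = 0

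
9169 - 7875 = 1294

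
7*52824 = 369768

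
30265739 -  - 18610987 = 48876726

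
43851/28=43851/28 = 1566.11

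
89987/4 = 89987/4 =22496.75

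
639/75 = 8 + 13/25=8.52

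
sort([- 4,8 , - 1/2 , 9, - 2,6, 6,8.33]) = [-4 , - 2, - 1/2,6, 6 , 8,8.33 , 9]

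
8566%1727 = 1658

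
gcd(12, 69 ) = 3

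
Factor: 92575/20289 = 3^( - 1 ) *5^2 * 7^1*23^2*6763^( - 1 ) 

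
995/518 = 1 + 477/518 = 1.92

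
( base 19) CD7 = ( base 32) 4fa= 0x11EA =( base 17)fed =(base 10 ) 4586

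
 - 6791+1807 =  - 4984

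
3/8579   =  3/8579 = 0.00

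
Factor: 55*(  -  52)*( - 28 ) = 2^4*5^1*7^1*11^1*13^1 = 80080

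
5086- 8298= - 3212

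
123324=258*478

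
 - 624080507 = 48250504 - 672331011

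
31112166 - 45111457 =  -13999291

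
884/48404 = 221/12101 = 0.02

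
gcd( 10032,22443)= 3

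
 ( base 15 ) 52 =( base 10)77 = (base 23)38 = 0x4d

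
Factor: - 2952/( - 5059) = 2^3* 3^2 * 41^1*5059^ ( - 1) 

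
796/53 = 15 + 1/53 = 15.02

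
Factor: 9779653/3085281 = 3^( -2 )*  13^1 * 29^( - 1)*11821^(- 1) * 752281^1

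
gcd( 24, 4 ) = 4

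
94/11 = 8+6/11  =  8.55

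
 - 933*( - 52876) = 49333308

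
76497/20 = 76497/20  =  3824.85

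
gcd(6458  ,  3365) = 1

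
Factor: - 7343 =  - 7^1*1049^1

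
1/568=1/568 = 0.00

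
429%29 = 23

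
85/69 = 85/69 = 1.23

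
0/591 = 0= 0.00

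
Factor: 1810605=3^1*5^1*19^1*6353^1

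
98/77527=98/77527  =  0.00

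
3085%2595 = 490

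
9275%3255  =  2765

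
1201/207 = 5 + 166/207 = 5.80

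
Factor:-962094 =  - 2^1*3^1*7^1*22907^1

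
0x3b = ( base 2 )111011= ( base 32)1R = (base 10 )59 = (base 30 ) 1t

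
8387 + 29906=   38293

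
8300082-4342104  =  3957978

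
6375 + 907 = 7282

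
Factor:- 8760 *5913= - 2^3*3^5*5^1*73^2 = - 51797880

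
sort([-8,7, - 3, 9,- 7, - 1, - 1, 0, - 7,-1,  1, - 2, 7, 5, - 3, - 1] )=[ - 8, - 7,-7,-3,-3, -2, - 1, - 1,-1, - 1, 0,1, 5,7, 7,9 ]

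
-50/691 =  - 1+641/691 = - 0.07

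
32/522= 16/261 = 0.06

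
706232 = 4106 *172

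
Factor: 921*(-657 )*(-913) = 552453561 = 3^3*11^1*73^1*83^1*307^1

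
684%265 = 154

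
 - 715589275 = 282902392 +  - 998491667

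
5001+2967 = 7968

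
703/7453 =703/7453 = 0.09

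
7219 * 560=4042640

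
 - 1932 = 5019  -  6951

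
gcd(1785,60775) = 85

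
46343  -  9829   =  36514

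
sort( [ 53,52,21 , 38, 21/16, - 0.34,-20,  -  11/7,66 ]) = [ -20,  -  11/7, - 0.34, 21/16,21, 38, 52,53,66] 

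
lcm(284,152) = 10792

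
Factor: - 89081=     -  229^1*389^1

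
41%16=9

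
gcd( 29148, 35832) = 12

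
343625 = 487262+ -143637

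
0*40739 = 0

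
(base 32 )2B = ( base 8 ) 113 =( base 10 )75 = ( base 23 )36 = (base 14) 55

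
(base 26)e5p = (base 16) 2593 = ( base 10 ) 9619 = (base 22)JJ5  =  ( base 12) 5697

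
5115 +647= 5762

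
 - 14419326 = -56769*254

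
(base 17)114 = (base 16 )136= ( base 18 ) H4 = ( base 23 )db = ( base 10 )310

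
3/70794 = 1/23598 = 0.00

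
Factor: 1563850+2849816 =2^1 * 3^1*263^1*2797^1 = 4413666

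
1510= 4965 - 3455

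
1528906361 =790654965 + 738251396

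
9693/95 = 9693/95 = 102.03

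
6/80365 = 6/80365 = 0.00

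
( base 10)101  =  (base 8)145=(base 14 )73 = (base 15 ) 6b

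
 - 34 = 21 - 55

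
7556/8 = 1889/2 = 944.50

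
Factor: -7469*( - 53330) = 2^1*5^1*7^1*11^1*97^1 * 5333^1=398321770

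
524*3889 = 2037836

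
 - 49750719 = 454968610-504719329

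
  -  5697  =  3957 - 9654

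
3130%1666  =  1464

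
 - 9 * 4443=-39987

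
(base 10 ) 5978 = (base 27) 85B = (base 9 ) 8172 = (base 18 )1082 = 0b1011101011010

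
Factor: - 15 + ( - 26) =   -  41 = - 41^1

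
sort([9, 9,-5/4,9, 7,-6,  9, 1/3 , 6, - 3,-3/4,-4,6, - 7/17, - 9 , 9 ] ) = [ - 9,-6,- 4,-3,-5/4,-3/4, - 7/17, 1/3 , 6, 6,7 , 9,9, 9, 9,9 ]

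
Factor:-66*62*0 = 0^1 =0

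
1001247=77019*13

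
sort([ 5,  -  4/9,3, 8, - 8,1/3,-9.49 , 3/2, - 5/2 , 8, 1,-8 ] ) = [  -  9.49, - 8,-8, - 5/2  ,-4/9,1/3,1, 3/2 , 3, 5,  8,8]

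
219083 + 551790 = 770873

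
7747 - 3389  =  4358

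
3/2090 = 3/2090=0.00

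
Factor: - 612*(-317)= 194004  =  2^2*3^2 *17^1 *317^1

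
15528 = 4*3882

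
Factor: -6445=- 5^1*1289^1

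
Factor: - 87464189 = -37^1  *1471^1*1607^1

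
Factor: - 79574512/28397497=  -2^4*17^( - 1)*89^(-1 )*137^(-2 )*727^1*6841^1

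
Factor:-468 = -2^2*3^2*13^1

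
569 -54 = 515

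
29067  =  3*9689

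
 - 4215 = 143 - 4358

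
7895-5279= 2616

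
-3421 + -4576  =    -  7997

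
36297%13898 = 8501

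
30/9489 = 10/3163 = 0.00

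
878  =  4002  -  3124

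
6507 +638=7145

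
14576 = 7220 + 7356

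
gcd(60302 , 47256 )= 22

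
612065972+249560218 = 861626190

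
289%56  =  9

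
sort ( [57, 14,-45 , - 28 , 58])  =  [ -45, - 28, 14,57, 58 ]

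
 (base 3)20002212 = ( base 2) 1000101100011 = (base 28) 5IR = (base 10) 4451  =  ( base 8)10543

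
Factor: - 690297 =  - 3^1*109^1*2111^1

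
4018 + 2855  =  6873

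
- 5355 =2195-7550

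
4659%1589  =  1481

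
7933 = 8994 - 1061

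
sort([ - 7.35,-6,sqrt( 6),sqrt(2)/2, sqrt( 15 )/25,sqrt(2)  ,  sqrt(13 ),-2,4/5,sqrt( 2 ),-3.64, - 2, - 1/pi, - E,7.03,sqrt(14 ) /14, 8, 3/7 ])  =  [ - 7.35, - 6, - 3.64, - E,  -  2, - 2, - 1/pi, sqrt(15)/25,sqrt(14) /14,3/7  ,  sqrt( 2 ) /2,4/5,sqrt( 2 ),sqrt( 2 )  ,  sqrt (6 ),sqrt( 13 ),7.03,8]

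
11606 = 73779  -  62173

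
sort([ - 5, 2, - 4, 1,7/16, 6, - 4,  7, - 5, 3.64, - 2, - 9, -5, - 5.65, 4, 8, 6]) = [ - 9,- 5.65, - 5, - 5, - 5 , - 4, - 4 , - 2, 7/16,1,  2,3.64 , 4, 6, 6,7,8] 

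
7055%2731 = 1593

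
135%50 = 35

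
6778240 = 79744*85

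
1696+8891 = 10587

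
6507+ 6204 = 12711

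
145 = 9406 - 9261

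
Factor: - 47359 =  - 13^1*3643^1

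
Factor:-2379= -3^1*13^1*61^1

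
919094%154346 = 147364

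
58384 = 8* 7298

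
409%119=52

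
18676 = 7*2668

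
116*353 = 40948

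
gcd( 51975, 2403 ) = 27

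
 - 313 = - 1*313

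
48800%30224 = 18576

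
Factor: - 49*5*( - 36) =8820= 2^2*3^2*5^1 * 7^2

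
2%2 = 0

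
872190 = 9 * 96910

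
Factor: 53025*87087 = 4617788175= 3^2*5^2*7^2*11^1*13^1*29^1*101^1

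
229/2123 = 229/2123 =0.11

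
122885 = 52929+69956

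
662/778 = 331/389 = 0.85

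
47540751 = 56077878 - 8537127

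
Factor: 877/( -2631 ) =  - 3^( - 1) = - 1/3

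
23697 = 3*7899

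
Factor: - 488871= -3^2*54319^1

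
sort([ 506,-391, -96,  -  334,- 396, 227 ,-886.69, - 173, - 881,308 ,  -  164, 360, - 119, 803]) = [ - 886.69,  -  881,-396, - 391, - 334, - 173, - 164, - 119, - 96,227,308 , 360,506, 803]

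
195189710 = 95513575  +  99676135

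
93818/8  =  11727+1/4 = 11727.25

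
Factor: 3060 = 2^2 * 3^2*5^1*17^1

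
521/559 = 521/559 = 0.93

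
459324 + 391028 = 850352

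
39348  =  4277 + 35071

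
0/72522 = 0=0.00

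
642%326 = 316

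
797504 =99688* 8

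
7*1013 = 7091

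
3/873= 1/291  =  0.00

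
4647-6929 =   -  2282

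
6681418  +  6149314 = 12830732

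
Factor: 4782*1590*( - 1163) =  - 2^2 * 3^2* 5^1*53^1 * 797^1*1163^1 = - 8842730940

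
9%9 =0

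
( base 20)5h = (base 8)165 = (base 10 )117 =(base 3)11100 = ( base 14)85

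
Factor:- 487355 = -5^1  *11^1*8861^1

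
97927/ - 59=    - 1660 + 13/59 =- 1659.78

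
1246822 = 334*3733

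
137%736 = 137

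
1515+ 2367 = 3882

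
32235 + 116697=148932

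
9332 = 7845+1487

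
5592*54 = 301968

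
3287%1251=785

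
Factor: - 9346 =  - 2^1*4673^1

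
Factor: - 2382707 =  - 2382707^1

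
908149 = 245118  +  663031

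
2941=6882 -3941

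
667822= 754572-86750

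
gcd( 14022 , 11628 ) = 342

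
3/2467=3/2467 = 0.00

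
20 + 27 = 47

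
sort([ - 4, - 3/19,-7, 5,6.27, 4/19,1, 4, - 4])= [-7,  -  4, -4, - 3/19, 4/19,1, 4, 5, 6.27] 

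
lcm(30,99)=990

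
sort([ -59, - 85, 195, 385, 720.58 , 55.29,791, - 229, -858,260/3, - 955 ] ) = [ - 955 , - 858,-229, - 85, - 59, 55.29, 260/3,195,  385, 720.58, 791]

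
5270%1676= 242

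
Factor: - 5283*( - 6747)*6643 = 236785755843 = 3^3* 7^1*13^2*73^1*173^1*587^1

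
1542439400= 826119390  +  716320010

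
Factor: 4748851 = 59^1*80489^1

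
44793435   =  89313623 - 44520188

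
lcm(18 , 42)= 126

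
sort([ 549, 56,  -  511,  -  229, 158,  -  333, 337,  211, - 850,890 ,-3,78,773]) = [ - 850 ,- 511,-333,- 229, - 3,  56 , 78,158 , 211 , 337 , 549, 773,890]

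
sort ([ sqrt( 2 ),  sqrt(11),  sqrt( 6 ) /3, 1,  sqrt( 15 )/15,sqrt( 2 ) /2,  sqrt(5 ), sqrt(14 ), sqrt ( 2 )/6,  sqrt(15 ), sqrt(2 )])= [ sqrt ( 2 )/6, sqrt( 15) /15, sqrt( 2)/2, sqrt( 6 ) /3, 1,sqrt( 2 ),sqrt(2 ), sqrt( 5),sqrt( 11),sqrt( 14 ),sqrt( 15)] 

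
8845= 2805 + 6040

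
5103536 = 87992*58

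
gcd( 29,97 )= 1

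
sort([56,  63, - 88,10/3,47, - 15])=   [ - 88, - 15, 10/3, 47, 56,63 ] 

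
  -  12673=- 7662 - 5011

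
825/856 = 825/856 = 0.96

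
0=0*2097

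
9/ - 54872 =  - 1 + 54863/54872  =  -0.00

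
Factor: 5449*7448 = 2^3*7^2*19^1*5449^1 = 40584152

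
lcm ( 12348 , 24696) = 24696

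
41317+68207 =109524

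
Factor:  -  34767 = -3^2 * 3863^1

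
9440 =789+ 8651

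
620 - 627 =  - 7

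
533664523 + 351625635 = 885290158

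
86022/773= 86022/773 = 111.28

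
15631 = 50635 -35004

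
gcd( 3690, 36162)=738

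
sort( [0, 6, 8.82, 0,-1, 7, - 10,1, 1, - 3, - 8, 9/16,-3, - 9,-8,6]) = [ - 10, - 9,-8, - 8, - 3, - 3, - 1, 0 , 0,  9/16,  1, 1, 6,6, 7, 8.82]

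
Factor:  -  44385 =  - 3^1*5^1*11^1*269^1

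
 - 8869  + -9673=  - 18542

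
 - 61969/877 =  - 61969/877 = - 70.66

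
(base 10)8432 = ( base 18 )1808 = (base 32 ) 87G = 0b10000011110000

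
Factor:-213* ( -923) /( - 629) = -196599/629 = - 3^1 * 13^1*17^ (-1) * 37^(-1 ) * 71^2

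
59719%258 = 121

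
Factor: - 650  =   - 2^1*5^2*13^1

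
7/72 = 7/72 = 0.10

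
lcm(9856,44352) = 88704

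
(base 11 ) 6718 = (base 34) 7MC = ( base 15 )2952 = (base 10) 8852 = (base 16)2294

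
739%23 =3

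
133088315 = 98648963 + 34439352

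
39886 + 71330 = 111216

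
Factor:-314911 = - 29^1*10859^1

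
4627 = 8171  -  3544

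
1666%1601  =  65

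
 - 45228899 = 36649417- 81878316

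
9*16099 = 144891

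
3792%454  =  160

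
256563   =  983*261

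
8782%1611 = 727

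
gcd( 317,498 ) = 1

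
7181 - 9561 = -2380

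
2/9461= 2/9461 = 0.00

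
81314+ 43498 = 124812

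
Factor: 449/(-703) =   -  19^ ( - 1 )*37^(-1 )*449^1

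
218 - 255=  -  37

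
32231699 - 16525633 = 15706066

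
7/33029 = 7/33029 = 0.00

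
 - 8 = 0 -8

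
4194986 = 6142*683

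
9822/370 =4911/185 = 26.55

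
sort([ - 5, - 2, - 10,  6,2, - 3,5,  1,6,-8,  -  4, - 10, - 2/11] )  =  [ - 10, - 10, - 8, -5, - 4, - 3, - 2,-2/11, 1, 2, 5,6,  6]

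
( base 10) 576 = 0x240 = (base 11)484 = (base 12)400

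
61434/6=10239 = 10239.00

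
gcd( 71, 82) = 1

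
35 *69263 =2424205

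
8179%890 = 169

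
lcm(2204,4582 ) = 174116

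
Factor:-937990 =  - 2^1*5^1 * 97^1*967^1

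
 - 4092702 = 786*(-5207)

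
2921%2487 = 434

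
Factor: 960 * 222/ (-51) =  - 2^7*3^1*5^1 * 17^( -1 )*37^1 = - 71040/17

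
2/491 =2/491= 0.00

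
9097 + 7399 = 16496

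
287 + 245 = 532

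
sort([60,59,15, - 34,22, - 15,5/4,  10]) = [ - 34, - 15,5/4,  10,15, 22,59,60]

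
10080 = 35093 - 25013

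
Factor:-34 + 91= 57= 3^1*19^1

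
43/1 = 43  =  43.00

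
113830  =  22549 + 91281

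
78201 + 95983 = 174184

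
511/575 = 511/575= 0.89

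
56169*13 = 730197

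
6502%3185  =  132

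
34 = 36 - 2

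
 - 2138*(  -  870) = 1860060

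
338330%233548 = 104782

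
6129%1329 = 813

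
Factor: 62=2^1 * 31^1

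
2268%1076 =116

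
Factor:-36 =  - 2^2*3^2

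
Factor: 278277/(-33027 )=-23^1*37^1*101^( - 1) = -851/101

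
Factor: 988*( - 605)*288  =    -  2^7*3^2*5^1 * 11^2* 13^1*19^1 = -172149120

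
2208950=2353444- 144494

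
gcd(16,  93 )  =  1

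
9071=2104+6967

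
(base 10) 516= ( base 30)h6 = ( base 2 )1000000100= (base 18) 1AC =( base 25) kg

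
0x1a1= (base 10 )417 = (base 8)641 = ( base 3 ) 120110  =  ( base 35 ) BW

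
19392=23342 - 3950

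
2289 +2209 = 4498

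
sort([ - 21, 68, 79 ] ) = [ - 21,68, 79]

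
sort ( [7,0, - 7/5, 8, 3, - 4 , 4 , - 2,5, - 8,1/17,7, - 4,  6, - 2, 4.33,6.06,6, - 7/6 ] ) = [ - 8,-4, - 4 , - 2, - 2, - 7/5 , - 7/6,0,1/17, 3,4, 4.33,5, 6,6, 6.06,7, 7, 8]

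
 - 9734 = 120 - 9854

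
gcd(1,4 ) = 1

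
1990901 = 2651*751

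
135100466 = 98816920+36283546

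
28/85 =28/85 = 0.33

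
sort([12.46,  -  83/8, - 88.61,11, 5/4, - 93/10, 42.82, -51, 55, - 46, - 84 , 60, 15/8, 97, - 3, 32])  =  [ - 88.61, - 84, - 51, - 46, - 83/8, - 93/10, - 3, 5/4, 15/8,11 , 12.46, 32, 42.82,55,60, 97]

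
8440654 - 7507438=933216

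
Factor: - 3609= -3^2 * 401^1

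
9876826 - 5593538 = 4283288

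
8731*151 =1318381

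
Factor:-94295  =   - 5^1*18859^1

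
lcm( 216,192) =1728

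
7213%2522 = 2169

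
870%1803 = 870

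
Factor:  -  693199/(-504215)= 5^(  -  1 )*13^1*31^(- 1 )*3253^(-1 )*  53323^1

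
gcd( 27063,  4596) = 3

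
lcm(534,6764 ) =20292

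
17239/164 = 17239/164 = 105.12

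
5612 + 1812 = 7424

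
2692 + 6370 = 9062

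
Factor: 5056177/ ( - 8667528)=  - 2^( - 3 )*3^( - 1 )*7^1* 409^(-1)*883^( -1)*722311^1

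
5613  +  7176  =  12789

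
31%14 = 3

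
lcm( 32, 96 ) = 96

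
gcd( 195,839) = 1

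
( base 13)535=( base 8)1571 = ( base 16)379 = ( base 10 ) 889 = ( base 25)1ae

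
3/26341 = 3/26341 = 0.00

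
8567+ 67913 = 76480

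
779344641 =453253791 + 326090850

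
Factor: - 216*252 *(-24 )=2^8* 3^6*7^1  =  1306368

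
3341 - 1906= 1435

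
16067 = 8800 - -7267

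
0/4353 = 0 = 0.00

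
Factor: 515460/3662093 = 2^2*3^1*5^1 * 11^2*71^1*3662093^( - 1)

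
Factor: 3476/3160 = 11/10=2^( - 1)*5^ (  -  1 )*11^1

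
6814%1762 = 1528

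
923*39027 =36021921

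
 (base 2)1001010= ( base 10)74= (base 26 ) 2M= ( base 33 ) 28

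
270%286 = 270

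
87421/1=87421 = 87421.00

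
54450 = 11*4950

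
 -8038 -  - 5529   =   - 2509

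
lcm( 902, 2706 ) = 2706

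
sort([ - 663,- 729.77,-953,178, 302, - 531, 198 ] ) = [ - 953,  -  729.77,-663,- 531,178, 198,302] 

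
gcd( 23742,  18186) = 6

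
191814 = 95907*2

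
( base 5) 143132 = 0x179A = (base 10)6042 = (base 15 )1BCC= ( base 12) 35B6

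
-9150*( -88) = 805200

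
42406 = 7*6058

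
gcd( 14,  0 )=14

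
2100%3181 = 2100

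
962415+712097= 1674512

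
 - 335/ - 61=335/61 = 5.49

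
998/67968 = 499/33984 = 0.01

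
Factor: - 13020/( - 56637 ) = 2^2*3^(  -  1 )*5^1*29^( - 1) = 20/87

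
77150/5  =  15430 = 15430.00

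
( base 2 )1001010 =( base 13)59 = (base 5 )244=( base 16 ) 4A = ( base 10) 74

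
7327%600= 127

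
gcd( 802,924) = 2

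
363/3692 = 363/3692 = 0.10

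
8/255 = 8/255= 0.03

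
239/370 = 239/370 = 0.65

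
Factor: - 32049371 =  - 19^1*83^1*20323^1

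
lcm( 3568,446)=3568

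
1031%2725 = 1031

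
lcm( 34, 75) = 2550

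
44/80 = 11/20 = 0.55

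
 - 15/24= -1+3/8 = - 0.62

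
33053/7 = 33053/7  =  4721.86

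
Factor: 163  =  163^1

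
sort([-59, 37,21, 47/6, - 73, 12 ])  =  [-73, - 59, 47/6, 12, 21, 37 ] 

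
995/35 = 199/7=   28.43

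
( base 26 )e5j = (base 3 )111012001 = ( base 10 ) 9613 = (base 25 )f9d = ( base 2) 10010110001101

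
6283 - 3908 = 2375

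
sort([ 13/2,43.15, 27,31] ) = [ 13/2 , 27,31, 43.15]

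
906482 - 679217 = 227265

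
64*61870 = 3959680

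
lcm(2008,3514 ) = 14056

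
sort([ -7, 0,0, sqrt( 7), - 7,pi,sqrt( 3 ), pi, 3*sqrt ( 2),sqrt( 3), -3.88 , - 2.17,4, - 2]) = [ - 7, - 7,  -  3.88, - 2.17, - 2  ,  0,0, sqrt (3),sqrt( 3),sqrt(7 ),pi, pi,4,3 * sqrt( 2)]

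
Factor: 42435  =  3^2 * 5^1*23^1*41^1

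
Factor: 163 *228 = 2^2* 3^1*19^1*163^1 = 37164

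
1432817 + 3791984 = 5224801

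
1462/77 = 18+76/77 = 18.99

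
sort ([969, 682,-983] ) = [ - 983,682, 969 ] 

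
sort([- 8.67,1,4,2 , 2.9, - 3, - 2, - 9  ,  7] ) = [-9 , - 8.67, - 3, - 2,  1,2, 2.9, 4, 7]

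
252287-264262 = -11975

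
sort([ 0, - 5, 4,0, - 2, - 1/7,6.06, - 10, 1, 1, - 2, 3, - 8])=[ - 10,-8, - 5, - 2 , - 2 , - 1/7, 0, 0, 1,  1,3, 4,6.06 ]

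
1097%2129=1097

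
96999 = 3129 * 31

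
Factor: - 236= - 2^2*59^1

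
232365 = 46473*5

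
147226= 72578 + 74648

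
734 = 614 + 120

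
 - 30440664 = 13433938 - 43874602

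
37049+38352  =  75401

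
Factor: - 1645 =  - 5^1*7^1*47^1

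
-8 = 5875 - 5883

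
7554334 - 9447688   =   - 1893354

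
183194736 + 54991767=238186503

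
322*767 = 246974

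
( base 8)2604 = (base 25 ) 26c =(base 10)1412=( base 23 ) 2f9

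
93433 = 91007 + 2426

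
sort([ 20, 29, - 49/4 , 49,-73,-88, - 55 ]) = [ - 88,-73, - 55, - 49/4,20, 29,49 ]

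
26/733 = 26/733 = 0.04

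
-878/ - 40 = 439/20 = 21.95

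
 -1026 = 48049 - 49075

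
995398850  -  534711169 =460687681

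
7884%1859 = 448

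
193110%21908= 17846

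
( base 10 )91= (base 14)67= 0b1011011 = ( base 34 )2N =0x5b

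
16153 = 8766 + 7387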